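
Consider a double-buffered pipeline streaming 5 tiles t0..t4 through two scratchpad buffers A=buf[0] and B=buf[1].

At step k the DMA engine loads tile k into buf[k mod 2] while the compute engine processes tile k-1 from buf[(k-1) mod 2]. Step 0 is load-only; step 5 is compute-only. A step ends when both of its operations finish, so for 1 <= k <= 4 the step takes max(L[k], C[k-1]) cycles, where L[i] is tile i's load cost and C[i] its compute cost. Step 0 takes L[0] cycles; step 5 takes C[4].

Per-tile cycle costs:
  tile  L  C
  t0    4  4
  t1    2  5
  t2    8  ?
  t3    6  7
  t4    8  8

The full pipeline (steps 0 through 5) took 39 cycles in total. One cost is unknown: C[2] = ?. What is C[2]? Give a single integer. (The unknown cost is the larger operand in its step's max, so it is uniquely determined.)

C[2] = 7

step 0 = dur = L[0]=4 = 4
step 1 = dur = max(L[1]=2, C[0]=4) = 4
step 2 = dur = max(L[2]=8, C[1]=5) = 8
step 3 = dur = max(L[3]=6, C[2]=?) = C[2]  (unknown; binding)
step 4 = dur = max(L[4]=8, C[3]=7) = 8
step 5 = dur = C[4]=8 = 8
sum of known step durations = 32
dur[3] = total - known = 39 - 32 = 7
C[2] is the binding max in step 3, so C[2] = dur[3] = 7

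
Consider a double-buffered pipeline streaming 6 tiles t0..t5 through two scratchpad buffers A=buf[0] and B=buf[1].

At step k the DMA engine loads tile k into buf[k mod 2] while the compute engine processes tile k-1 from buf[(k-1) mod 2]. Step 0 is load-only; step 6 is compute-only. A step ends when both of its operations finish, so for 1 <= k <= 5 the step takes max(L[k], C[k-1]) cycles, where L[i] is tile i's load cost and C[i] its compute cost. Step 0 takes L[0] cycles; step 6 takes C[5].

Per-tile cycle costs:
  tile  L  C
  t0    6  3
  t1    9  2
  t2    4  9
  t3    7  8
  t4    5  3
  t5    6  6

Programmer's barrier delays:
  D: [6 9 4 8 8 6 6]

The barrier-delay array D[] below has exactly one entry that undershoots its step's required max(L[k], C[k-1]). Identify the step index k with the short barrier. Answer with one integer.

[0] required=L[0]=6=6 vs D=6 ok
[1] required=max(L[1]=9,C[0]=3)=9 vs D=9 ok
[2] required=max(L[2]=4,C[1]=2)=4 vs D=4 ok
[3] required=max(L[3]=7,C[2]=9)=9 vs D=8 SHORT
[4] required=max(L[4]=5,C[3]=8)=8 vs D=8 ok
[5] required=max(L[5]=6,C[4]=3)=6 vs D=6 ok
[6] required=C[5]=6=6 vs D=6 ok

hazard at step 3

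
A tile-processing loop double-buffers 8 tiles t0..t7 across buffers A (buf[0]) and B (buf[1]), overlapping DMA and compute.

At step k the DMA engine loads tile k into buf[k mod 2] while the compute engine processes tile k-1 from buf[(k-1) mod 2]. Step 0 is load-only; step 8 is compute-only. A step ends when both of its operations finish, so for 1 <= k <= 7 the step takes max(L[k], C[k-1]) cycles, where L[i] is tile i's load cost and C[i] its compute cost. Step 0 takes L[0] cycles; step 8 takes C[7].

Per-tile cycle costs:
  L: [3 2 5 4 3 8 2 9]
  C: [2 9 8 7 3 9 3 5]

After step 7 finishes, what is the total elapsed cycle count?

k=0 load=t0/3c comp=- wait=3 total=3
k=1 load=t1/2c comp=t0/2c wait=2 total=5
k=2 load=t2/5c comp=t1/9c wait=9 total=14
k=3 load=t3/4c comp=t2/8c wait=8 total=22
k=4 load=t4/3c comp=t3/7c wait=7 total=29
k=5 load=t5/8c comp=t4/3c wait=8 total=37
k=6 load=t6/2c comp=t5/9c wait=9 total=46
k=7 load=t7/9c comp=t6/3c wait=9 total=55
k=8 load=- comp=t7/5c wait=5 total=60

end_cycle[7] = 55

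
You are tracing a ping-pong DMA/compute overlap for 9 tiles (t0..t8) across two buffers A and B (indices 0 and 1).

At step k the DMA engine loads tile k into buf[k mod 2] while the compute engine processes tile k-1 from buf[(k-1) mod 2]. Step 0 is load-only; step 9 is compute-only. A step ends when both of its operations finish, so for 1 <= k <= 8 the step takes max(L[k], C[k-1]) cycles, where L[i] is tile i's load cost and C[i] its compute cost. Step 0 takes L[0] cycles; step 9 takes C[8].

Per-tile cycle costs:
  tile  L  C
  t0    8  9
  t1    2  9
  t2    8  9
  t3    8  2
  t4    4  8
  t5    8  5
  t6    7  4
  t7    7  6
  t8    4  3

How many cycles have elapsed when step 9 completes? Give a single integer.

end_cycle[9] = 70

k=0 load=t0/8c comp=- wait=8 total=8
k=1 load=t1/2c comp=t0/9c wait=9 total=17
k=2 load=t2/8c comp=t1/9c wait=9 total=26
k=3 load=t3/8c comp=t2/9c wait=9 total=35
k=4 load=t4/4c comp=t3/2c wait=4 total=39
k=5 load=t5/8c comp=t4/8c wait=8 total=47
k=6 load=t6/7c comp=t5/5c wait=7 total=54
k=7 load=t7/7c comp=t6/4c wait=7 total=61
k=8 load=t8/4c comp=t7/6c wait=6 total=67
k=9 load=- comp=t8/3c wait=3 total=70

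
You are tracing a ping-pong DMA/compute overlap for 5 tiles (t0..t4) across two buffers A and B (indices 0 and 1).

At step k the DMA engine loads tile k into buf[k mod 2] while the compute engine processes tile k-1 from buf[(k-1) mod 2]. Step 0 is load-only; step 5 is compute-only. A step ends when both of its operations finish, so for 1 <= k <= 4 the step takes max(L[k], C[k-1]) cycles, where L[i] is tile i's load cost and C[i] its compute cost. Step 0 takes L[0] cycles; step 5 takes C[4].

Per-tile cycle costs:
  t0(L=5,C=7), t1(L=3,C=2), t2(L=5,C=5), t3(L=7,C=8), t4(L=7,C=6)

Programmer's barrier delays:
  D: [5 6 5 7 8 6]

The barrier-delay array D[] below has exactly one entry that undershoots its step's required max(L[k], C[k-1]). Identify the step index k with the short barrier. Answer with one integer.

[0] required=L[0]=5=5 vs D=5 ok
[1] required=max(L[1]=3,C[0]=7)=7 vs D=6 SHORT
[2] required=max(L[2]=5,C[1]=2)=5 vs D=5 ok
[3] required=max(L[3]=7,C[2]=5)=7 vs D=7 ok
[4] required=max(L[4]=7,C[3]=8)=8 vs D=8 ok
[5] required=C[4]=6=6 vs D=6 ok

hazard at step 1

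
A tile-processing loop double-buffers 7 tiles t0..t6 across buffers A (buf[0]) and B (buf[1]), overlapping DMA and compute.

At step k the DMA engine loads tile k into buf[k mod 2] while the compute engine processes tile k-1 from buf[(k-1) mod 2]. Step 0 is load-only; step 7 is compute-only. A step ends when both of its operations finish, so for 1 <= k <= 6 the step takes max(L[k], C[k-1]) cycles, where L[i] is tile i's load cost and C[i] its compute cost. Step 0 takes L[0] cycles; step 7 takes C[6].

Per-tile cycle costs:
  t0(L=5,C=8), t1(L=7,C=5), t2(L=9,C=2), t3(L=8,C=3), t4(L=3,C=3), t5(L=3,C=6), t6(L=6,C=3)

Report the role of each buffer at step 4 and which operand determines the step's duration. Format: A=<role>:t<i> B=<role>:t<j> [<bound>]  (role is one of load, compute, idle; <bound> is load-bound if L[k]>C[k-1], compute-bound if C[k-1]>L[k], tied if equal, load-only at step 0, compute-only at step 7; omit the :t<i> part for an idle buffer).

step 4: A=load:t4 B=compute:t3 [tied]

step 0: L[0]=5 → dur=5, Σ=5 | A=load:t0 B=idle [load-only]
step 1: L[1]=7 C[0]=8 → dur=8, Σ=13 | A=compute:t0 B=load:t1 [compute-bound]
step 2: L[2]=9 C[1]=5 → dur=9, Σ=22 | A=load:t2 B=compute:t1 [load-bound]
step 3: L[3]=8 C[2]=2 → dur=8, Σ=30 | A=compute:t2 B=load:t3 [load-bound]
step 4: L[4]=3 C[3]=3 → dur=3, Σ=33 | A=load:t4 B=compute:t3 [tied]
step 5: L[5]=3 C[4]=3 → dur=3, Σ=36 | A=compute:t4 B=load:t5 [tied]
step 6: L[6]=6 C[5]=6 → dur=6, Σ=42 | A=load:t6 B=compute:t5 [tied]
step 7: C[6]=3 → dur=3, Σ=45 | A=compute:t6 B=idle [compute-only]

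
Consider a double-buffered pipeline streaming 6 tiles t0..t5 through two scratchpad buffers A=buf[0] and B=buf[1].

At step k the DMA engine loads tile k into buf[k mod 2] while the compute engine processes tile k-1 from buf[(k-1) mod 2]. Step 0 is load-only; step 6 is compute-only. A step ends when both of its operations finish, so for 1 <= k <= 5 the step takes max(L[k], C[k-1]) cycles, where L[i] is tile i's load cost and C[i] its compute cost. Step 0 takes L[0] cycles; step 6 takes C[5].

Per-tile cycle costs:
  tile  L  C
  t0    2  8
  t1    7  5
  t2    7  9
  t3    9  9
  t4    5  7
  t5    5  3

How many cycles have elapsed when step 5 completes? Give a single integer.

k=0 load=t0/2c comp=- wait=2 total=2
k=1 load=t1/7c comp=t0/8c wait=8 total=10
k=2 load=t2/7c comp=t1/5c wait=7 total=17
k=3 load=t3/9c comp=t2/9c wait=9 total=26
k=4 load=t4/5c comp=t3/9c wait=9 total=35
k=5 load=t5/5c comp=t4/7c wait=7 total=42
k=6 load=- comp=t5/3c wait=3 total=45

end_cycle[5] = 42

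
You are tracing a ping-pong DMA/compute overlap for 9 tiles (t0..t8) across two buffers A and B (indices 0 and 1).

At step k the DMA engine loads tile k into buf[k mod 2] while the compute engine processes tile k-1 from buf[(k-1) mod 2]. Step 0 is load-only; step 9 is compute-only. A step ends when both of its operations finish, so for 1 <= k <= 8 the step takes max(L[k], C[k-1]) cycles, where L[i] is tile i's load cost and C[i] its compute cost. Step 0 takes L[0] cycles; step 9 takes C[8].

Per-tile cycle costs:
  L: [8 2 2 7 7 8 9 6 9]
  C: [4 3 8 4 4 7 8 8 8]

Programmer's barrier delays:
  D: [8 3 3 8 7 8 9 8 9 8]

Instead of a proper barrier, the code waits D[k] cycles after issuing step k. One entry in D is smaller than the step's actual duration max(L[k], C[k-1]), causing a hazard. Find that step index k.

hazard at step 1

k=0 barrier L[0]=8→8c, D[0]=8 ok
k=1 barrier max(L[1]=2,C[0]=4)→4c, D[1]=3 SHORT
k=2 barrier max(L[2]=2,C[1]=3)→3c, D[2]=3 ok
k=3 barrier max(L[3]=7,C[2]=8)→8c, D[3]=8 ok
k=4 barrier max(L[4]=7,C[3]=4)→7c, D[4]=7 ok
k=5 barrier max(L[5]=8,C[4]=4)→8c, D[5]=8 ok
k=6 barrier max(L[6]=9,C[5]=7)→9c, D[6]=9 ok
k=7 barrier max(L[7]=6,C[6]=8)→8c, D[7]=8 ok
k=8 barrier max(L[8]=9,C[7]=8)→9c, D[8]=9 ok
k=9 barrier C[8]=8→8c, D[9]=8 ok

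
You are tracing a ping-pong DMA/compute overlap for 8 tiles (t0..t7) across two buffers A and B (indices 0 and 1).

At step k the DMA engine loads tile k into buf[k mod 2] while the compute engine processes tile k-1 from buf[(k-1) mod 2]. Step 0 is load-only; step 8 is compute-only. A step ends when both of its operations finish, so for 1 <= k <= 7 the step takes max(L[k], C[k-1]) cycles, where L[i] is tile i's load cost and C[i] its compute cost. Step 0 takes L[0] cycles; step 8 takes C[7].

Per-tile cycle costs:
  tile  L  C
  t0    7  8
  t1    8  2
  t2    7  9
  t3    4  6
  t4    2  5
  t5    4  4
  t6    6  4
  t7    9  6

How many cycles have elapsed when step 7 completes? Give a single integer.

end_cycle[7] = 57

step 0: L[0]=7 → dur=7, Σ=7 | A=load:t0 B=idle [load-only]
step 1: L[1]=8 C[0]=8 → dur=8, Σ=15 | A=compute:t0 B=load:t1 [tied]
step 2: L[2]=7 C[1]=2 → dur=7, Σ=22 | A=load:t2 B=compute:t1 [load-bound]
step 3: L[3]=4 C[2]=9 → dur=9, Σ=31 | A=compute:t2 B=load:t3 [compute-bound]
step 4: L[4]=2 C[3]=6 → dur=6, Σ=37 | A=load:t4 B=compute:t3 [compute-bound]
step 5: L[5]=4 C[4]=5 → dur=5, Σ=42 | A=compute:t4 B=load:t5 [compute-bound]
step 6: L[6]=6 C[5]=4 → dur=6, Σ=48 | A=load:t6 B=compute:t5 [load-bound]
step 7: L[7]=9 C[6]=4 → dur=9, Σ=57 | A=compute:t6 B=load:t7 [load-bound]
step 8: C[7]=6 → dur=6, Σ=63 | A=idle B=compute:t7 [compute-only]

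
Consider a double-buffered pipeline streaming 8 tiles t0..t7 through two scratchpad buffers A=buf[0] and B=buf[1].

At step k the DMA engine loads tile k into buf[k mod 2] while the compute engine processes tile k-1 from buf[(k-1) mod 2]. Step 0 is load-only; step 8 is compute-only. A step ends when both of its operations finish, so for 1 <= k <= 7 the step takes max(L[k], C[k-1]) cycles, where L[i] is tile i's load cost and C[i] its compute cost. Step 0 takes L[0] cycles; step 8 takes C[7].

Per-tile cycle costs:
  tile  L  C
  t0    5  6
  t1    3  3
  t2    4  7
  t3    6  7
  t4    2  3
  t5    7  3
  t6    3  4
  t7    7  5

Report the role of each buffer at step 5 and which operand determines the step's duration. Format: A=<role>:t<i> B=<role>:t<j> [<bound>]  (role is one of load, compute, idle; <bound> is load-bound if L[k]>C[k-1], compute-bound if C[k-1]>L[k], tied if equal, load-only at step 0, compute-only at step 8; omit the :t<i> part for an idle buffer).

step 5: A=compute:t4 B=load:t5 [load-bound]

step 0: L[0]=5 → dur=5, Σ=5 | A=load:t0 B=idle [load-only]
step 1: L[1]=3 C[0]=6 → dur=6, Σ=11 | A=compute:t0 B=load:t1 [compute-bound]
step 2: L[2]=4 C[1]=3 → dur=4, Σ=15 | A=load:t2 B=compute:t1 [load-bound]
step 3: L[3]=6 C[2]=7 → dur=7, Σ=22 | A=compute:t2 B=load:t3 [compute-bound]
step 4: L[4]=2 C[3]=7 → dur=7, Σ=29 | A=load:t4 B=compute:t3 [compute-bound]
step 5: L[5]=7 C[4]=3 → dur=7, Σ=36 | A=compute:t4 B=load:t5 [load-bound]
step 6: L[6]=3 C[5]=3 → dur=3, Σ=39 | A=load:t6 B=compute:t5 [tied]
step 7: L[7]=7 C[6]=4 → dur=7, Σ=46 | A=compute:t6 B=load:t7 [load-bound]
step 8: C[7]=5 → dur=5, Σ=51 | A=idle B=compute:t7 [compute-only]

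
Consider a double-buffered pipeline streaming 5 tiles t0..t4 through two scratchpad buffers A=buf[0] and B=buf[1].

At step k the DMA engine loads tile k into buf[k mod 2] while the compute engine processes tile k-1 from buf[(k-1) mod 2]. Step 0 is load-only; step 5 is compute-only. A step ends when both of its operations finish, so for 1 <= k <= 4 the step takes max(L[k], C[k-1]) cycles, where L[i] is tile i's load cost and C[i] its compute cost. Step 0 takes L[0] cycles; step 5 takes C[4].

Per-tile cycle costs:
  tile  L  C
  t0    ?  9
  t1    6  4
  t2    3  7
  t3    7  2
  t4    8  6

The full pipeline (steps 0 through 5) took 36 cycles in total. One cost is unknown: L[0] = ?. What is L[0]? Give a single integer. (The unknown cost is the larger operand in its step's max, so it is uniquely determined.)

L[0] = 2

step 0 → dur = L[0]=? = L[0]  (unknown; binding)
step 1 → dur = max(L[1]=6, C[0]=9) = 9
step 2 → dur = max(L[2]=3, C[1]=4) = 4
step 3 → dur = max(L[3]=7, C[2]=7) = 7
step 4 → dur = max(L[4]=8, C[3]=2) = 8
step 5 → dur = C[4]=6 = 6
sum of known step durations = 34
dur[0] = total - known = 36 - 34 = 2
L[0] is the binding max in step 0, so L[0] = dur[0] = 2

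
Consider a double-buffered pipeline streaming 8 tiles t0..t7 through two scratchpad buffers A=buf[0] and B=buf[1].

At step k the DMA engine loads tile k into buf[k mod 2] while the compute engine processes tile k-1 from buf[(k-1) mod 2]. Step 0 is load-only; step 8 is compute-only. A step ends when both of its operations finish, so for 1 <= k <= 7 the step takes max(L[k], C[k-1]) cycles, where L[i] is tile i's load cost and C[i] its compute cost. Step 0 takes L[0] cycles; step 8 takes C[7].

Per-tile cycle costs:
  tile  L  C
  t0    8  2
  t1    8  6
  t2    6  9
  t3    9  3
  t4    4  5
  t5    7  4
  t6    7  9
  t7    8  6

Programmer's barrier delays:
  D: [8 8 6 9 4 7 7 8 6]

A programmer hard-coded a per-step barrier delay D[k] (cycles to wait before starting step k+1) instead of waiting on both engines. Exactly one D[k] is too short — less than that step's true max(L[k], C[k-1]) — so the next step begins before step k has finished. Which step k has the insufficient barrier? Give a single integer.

hazard at step 7

step 0: need L[0]=8 = 8; D[0]=8 ok
step 1: need max(L[1]=8,C[0]=2) = 8; D[1]=8 ok
step 2: need max(L[2]=6,C[1]=6) = 6; D[2]=6 ok
step 3: need max(L[3]=9,C[2]=9) = 9; D[3]=9 ok
step 4: need max(L[4]=4,C[3]=3) = 4; D[4]=4 ok
step 5: need max(L[5]=7,C[4]=5) = 7; D[5]=7 ok
step 6: need max(L[6]=7,C[5]=4) = 7; D[6]=7 ok
step 7: need max(L[7]=8,C[6]=9) = 9; D[7]=8 SHORT
step 8: need C[7]=6 = 6; D[8]=6 ok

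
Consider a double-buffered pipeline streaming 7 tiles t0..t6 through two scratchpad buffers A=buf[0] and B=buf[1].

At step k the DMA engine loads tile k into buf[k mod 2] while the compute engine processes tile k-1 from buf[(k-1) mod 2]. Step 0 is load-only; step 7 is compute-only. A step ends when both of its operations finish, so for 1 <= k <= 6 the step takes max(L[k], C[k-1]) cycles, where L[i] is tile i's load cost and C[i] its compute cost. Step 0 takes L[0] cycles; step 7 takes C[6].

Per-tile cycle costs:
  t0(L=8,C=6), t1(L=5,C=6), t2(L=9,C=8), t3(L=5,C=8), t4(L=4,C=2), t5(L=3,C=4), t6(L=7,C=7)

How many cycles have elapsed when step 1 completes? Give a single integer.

end_cycle[1] = 14

  0. 8=8c; end=8; A:t0 B:-
  1. max(5,6)=6c; end=14; A:t0 B:t1
  2. max(9,6)=9c; end=23; A:t2 B:t1
  3. max(5,8)=8c; end=31; A:t2 B:t3
  4. max(4,8)=8c; end=39; A:t4 B:t3
  5. max(3,2)=3c; end=42; A:t4 B:t5
  6. max(7,4)=7c; end=49; A:t6 B:t5
  7. 7=7c; end=56; A:t6 B:t5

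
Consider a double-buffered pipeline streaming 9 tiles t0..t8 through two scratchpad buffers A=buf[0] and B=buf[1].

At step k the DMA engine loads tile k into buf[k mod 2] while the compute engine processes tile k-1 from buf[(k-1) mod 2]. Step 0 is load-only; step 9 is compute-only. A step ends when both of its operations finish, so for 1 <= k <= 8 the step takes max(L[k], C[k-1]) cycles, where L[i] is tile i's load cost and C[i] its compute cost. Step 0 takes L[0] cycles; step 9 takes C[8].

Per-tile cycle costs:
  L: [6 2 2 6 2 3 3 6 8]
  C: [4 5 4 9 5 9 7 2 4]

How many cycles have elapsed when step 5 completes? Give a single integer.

[0] DMA t0→A (6c) ∥ CU idle ⇒ 6c, clock 6
[1] DMA t1→B (2c) ∥ CU A:t0 (4c) ⇒ 4c, clock 10
[2] DMA t2→A (2c) ∥ CU B:t1 (5c) ⇒ 5c, clock 15
[3] DMA t3→B (6c) ∥ CU A:t2 (4c) ⇒ 6c, clock 21
[4] DMA t4→A (2c) ∥ CU B:t3 (9c) ⇒ 9c, clock 30
[5] DMA t5→B (3c) ∥ CU A:t4 (5c) ⇒ 5c, clock 35
[6] DMA t6→A (3c) ∥ CU B:t5 (9c) ⇒ 9c, clock 44
[7] DMA t7→B (6c) ∥ CU A:t6 (7c) ⇒ 7c, clock 51
[8] DMA t8→A (8c) ∥ CU B:t7 (2c) ⇒ 8c, clock 59
[9] DMA idle ∥ CU A:t8 (4c) ⇒ 4c, clock 63

end_cycle[5] = 35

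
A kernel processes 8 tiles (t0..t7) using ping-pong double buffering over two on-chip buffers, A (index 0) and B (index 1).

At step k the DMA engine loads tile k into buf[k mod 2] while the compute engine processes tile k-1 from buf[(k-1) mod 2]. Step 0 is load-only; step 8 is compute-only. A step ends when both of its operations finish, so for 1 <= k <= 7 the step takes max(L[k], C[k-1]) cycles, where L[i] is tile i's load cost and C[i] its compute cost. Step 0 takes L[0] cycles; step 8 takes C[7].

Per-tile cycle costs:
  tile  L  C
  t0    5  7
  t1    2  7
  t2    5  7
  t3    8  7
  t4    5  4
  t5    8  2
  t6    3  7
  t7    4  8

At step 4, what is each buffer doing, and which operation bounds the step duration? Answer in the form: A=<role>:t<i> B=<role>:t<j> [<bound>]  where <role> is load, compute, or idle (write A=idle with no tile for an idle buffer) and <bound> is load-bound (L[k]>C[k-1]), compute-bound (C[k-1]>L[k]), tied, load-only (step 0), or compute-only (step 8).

step 0: L[0]=5 → dur=5, Σ=5 | A=load:t0 B=idle [load-only]
step 1: L[1]=2 C[0]=7 → dur=7, Σ=12 | A=compute:t0 B=load:t1 [compute-bound]
step 2: L[2]=5 C[1]=7 → dur=7, Σ=19 | A=load:t2 B=compute:t1 [compute-bound]
step 3: L[3]=8 C[2]=7 → dur=8, Σ=27 | A=compute:t2 B=load:t3 [load-bound]
step 4: L[4]=5 C[3]=7 → dur=7, Σ=34 | A=load:t4 B=compute:t3 [compute-bound]
step 5: L[5]=8 C[4]=4 → dur=8, Σ=42 | A=compute:t4 B=load:t5 [load-bound]
step 6: L[6]=3 C[5]=2 → dur=3, Σ=45 | A=load:t6 B=compute:t5 [load-bound]
step 7: L[7]=4 C[6]=7 → dur=7, Σ=52 | A=compute:t6 B=load:t7 [compute-bound]
step 8: C[7]=8 → dur=8, Σ=60 | A=idle B=compute:t7 [compute-only]

step 4: A=load:t4 B=compute:t3 [compute-bound]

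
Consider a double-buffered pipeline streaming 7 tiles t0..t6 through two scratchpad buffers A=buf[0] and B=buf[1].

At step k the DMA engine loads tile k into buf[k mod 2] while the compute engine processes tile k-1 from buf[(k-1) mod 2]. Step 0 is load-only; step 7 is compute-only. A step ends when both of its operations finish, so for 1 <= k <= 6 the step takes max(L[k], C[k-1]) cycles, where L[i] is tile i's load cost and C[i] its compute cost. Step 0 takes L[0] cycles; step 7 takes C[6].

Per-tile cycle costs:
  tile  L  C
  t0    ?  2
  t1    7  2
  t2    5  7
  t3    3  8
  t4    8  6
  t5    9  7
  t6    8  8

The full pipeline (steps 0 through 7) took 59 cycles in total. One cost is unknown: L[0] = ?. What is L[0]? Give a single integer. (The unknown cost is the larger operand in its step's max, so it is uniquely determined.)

step 0: dur = L[0]=? = L[0]  (unknown; binding)
step 1: dur = max(L[1]=7, C[0]=2) = 7
step 2: dur = max(L[2]=5, C[1]=2) = 5
step 3: dur = max(L[3]=3, C[2]=7) = 7
step 4: dur = max(L[4]=8, C[3]=8) = 8
step 5: dur = max(L[5]=9, C[4]=6) = 9
step 6: dur = max(L[6]=8, C[5]=7) = 8
step 7: dur = C[6]=8 = 8
sum of known step durations = 52
dur[0] = total - known = 59 - 52 = 7
L[0] is the binding max in step 0, so L[0] = dur[0] = 7

L[0] = 7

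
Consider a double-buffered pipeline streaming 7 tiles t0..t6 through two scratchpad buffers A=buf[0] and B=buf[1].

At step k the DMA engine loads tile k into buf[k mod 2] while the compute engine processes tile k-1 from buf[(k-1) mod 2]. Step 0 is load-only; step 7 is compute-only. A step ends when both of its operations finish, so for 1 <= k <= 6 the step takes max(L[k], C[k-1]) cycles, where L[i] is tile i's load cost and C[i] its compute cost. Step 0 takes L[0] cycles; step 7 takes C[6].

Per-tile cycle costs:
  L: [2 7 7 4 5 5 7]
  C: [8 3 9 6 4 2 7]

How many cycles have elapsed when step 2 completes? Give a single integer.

end_cycle[2] = 17

step 0: L[0]=2 → dur=2, Σ=2 | A=load:t0 B=idle [load-only]
step 1: L[1]=7 C[0]=8 → dur=8, Σ=10 | A=compute:t0 B=load:t1 [compute-bound]
step 2: L[2]=7 C[1]=3 → dur=7, Σ=17 | A=load:t2 B=compute:t1 [load-bound]
step 3: L[3]=4 C[2]=9 → dur=9, Σ=26 | A=compute:t2 B=load:t3 [compute-bound]
step 4: L[4]=5 C[3]=6 → dur=6, Σ=32 | A=load:t4 B=compute:t3 [compute-bound]
step 5: L[5]=5 C[4]=4 → dur=5, Σ=37 | A=compute:t4 B=load:t5 [load-bound]
step 6: L[6]=7 C[5]=2 → dur=7, Σ=44 | A=load:t6 B=compute:t5 [load-bound]
step 7: C[6]=7 → dur=7, Σ=51 | A=compute:t6 B=idle [compute-only]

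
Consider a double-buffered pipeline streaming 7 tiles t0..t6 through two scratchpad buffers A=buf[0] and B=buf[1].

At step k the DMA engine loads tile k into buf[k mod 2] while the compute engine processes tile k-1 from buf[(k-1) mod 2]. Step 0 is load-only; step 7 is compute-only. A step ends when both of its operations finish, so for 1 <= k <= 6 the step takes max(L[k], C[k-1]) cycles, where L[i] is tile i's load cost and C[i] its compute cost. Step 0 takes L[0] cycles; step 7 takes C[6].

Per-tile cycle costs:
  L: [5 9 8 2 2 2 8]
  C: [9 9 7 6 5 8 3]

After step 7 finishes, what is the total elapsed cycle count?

[0] DMA t0→A (5c) ∥ CU idle ⇒ 5c, clock 5
[1] DMA t1→B (9c) ∥ CU A:t0 (9c) ⇒ 9c, clock 14
[2] DMA t2→A (8c) ∥ CU B:t1 (9c) ⇒ 9c, clock 23
[3] DMA t3→B (2c) ∥ CU A:t2 (7c) ⇒ 7c, clock 30
[4] DMA t4→A (2c) ∥ CU B:t3 (6c) ⇒ 6c, clock 36
[5] DMA t5→B (2c) ∥ CU A:t4 (5c) ⇒ 5c, clock 41
[6] DMA t6→A (8c) ∥ CU B:t5 (8c) ⇒ 8c, clock 49
[7] DMA idle ∥ CU A:t6 (3c) ⇒ 3c, clock 52

end_cycle[7] = 52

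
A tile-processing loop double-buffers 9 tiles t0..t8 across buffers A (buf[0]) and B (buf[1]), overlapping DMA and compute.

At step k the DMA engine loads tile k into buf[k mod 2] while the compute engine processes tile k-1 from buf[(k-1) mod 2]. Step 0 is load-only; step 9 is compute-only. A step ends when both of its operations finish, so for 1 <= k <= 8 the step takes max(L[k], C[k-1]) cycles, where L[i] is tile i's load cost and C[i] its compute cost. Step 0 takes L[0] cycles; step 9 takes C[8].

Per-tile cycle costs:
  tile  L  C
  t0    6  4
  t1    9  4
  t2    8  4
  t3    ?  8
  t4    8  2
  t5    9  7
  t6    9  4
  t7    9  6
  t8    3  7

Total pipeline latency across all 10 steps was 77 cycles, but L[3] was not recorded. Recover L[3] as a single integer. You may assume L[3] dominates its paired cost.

L[3] = 6

step 0: dur = L[0]=6 = 6
step 1: dur = max(L[1]=9, C[0]=4) = 9
step 2: dur = max(L[2]=8, C[1]=4) = 8
step 3: dur = max(L[3]=?, C[2]=4) = L[3]  (unknown; binding)
step 4: dur = max(L[4]=8, C[3]=8) = 8
step 5: dur = max(L[5]=9, C[4]=2) = 9
step 6: dur = max(L[6]=9, C[5]=7) = 9
step 7: dur = max(L[7]=9, C[6]=4) = 9
step 8: dur = max(L[8]=3, C[7]=6) = 6
step 9: dur = C[8]=7 = 7
sum of known step durations = 71
dur[3] = total - known = 77 - 71 = 6
L[3] is the binding max in step 3, so L[3] = dur[3] = 6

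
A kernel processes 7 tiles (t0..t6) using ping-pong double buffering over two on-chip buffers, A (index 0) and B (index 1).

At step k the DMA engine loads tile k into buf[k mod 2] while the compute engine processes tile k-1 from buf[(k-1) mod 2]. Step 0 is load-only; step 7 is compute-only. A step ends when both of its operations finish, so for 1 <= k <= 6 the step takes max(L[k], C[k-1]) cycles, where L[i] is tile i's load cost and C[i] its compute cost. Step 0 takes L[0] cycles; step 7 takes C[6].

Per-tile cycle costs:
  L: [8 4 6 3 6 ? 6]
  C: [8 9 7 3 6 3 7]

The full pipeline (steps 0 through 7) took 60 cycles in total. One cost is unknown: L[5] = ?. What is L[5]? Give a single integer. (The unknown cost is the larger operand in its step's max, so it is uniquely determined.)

L[5] = 9

step 0: dur = L[0]=8 = 8
step 1: dur = max(L[1]=4, C[0]=8) = 8
step 2: dur = max(L[2]=6, C[1]=9) = 9
step 3: dur = max(L[3]=3, C[2]=7) = 7
step 4: dur = max(L[4]=6, C[3]=3) = 6
step 5: dur = max(L[5]=?, C[4]=6) = L[5]  (unknown; binding)
step 6: dur = max(L[6]=6, C[5]=3) = 6
step 7: dur = C[6]=7 = 7
sum of known step durations = 51
dur[5] = total - known = 60 - 51 = 9
L[5] is the binding max in step 5, so L[5] = dur[5] = 9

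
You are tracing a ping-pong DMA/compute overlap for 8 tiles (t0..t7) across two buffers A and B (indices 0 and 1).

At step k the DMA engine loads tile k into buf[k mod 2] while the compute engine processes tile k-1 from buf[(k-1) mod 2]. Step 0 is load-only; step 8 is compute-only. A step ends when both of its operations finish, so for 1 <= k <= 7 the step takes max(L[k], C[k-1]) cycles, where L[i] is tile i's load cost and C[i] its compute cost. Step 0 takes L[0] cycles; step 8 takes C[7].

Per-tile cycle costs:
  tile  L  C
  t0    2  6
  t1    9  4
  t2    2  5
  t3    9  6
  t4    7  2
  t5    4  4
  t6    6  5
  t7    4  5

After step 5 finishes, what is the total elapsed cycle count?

end_cycle[5] = 35

[0] DMA t0→A (2c) ∥ CU idle ⇒ 2c, clock 2
[1] DMA t1→B (9c) ∥ CU A:t0 (6c) ⇒ 9c, clock 11
[2] DMA t2→A (2c) ∥ CU B:t1 (4c) ⇒ 4c, clock 15
[3] DMA t3→B (9c) ∥ CU A:t2 (5c) ⇒ 9c, clock 24
[4] DMA t4→A (7c) ∥ CU B:t3 (6c) ⇒ 7c, clock 31
[5] DMA t5→B (4c) ∥ CU A:t4 (2c) ⇒ 4c, clock 35
[6] DMA t6→A (6c) ∥ CU B:t5 (4c) ⇒ 6c, clock 41
[7] DMA t7→B (4c) ∥ CU A:t6 (5c) ⇒ 5c, clock 46
[8] DMA idle ∥ CU B:t7 (5c) ⇒ 5c, clock 51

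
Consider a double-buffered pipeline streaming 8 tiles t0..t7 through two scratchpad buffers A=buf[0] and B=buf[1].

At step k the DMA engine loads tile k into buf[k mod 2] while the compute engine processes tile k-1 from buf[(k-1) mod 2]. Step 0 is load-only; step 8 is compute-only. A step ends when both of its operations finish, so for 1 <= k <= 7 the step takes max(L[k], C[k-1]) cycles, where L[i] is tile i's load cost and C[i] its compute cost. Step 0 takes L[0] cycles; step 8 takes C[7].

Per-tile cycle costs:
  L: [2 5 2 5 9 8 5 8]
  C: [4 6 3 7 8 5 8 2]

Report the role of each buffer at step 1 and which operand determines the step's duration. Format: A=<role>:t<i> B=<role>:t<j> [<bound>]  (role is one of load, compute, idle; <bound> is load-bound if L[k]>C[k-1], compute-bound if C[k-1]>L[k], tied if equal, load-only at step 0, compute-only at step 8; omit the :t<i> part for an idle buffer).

step 1: A=compute:t0 B=load:t1 [load-bound]

[0] DMA t0→A (2c) ∥ CU idle ⇒ 2c, clock 2
[1] DMA t1→B (5c) ∥ CU A:t0 (4c) ⇒ 5c, clock 7
[2] DMA t2→A (2c) ∥ CU B:t1 (6c) ⇒ 6c, clock 13
[3] DMA t3→B (5c) ∥ CU A:t2 (3c) ⇒ 5c, clock 18
[4] DMA t4→A (9c) ∥ CU B:t3 (7c) ⇒ 9c, clock 27
[5] DMA t5→B (8c) ∥ CU A:t4 (8c) ⇒ 8c, clock 35
[6] DMA t6→A (5c) ∥ CU B:t5 (5c) ⇒ 5c, clock 40
[7] DMA t7→B (8c) ∥ CU A:t6 (8c) ⇒ 8c, clock 48
[8] DMA idle ∥ CU B:t7 (2c) ⇒ 2c, clock 50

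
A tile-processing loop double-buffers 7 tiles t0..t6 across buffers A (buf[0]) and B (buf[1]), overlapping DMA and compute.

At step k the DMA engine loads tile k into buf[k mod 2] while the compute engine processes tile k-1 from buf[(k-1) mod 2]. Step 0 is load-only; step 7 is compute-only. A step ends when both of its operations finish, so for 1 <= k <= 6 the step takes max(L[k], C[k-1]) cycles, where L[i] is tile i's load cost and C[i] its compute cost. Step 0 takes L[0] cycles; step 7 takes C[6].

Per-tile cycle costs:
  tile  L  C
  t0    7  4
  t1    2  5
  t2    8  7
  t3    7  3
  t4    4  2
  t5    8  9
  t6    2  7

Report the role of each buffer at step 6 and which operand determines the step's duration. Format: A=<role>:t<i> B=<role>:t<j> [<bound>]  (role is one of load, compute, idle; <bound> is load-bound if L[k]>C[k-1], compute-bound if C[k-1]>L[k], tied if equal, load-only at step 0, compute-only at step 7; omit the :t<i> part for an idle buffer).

step 0: L[0]=7 → dur=7, Σ=7 | A=load:t0 B=idle [load-only]
step 1: L[1]=2 C[0]=4 → dur=4, Σ=11 | A=compute:t0 B=load:t1 [compute-bound]
step 2: L[2]=8 C[1]=5 → dur=8, Σ=19 | A=load:t2 B=compute:t1 [load-bound]
step 3: L[3]=7 C[2]=7 → dur=7, Σ=26 | A=compute:t2 B=load:t3 [tied]
step 4: L[4]=4 C[3]=3 → dur=4, Σ=30 | A=load:t4 B=compute:t3 [load-bound]
step 5: L[5]=8 C[4]=2 → dur=8, Σ=38 | A=compute:t4 B=load:t5 [load-bound]
step 6: L[6]=2 C[5]=9 → dur=9, Σ=47 | A=load:t6 B=compute:t5 [compute-bound]
step 7: C[6]=7 → dur=7, Σ=54 | A=compute:t6 B=idle [compute-only]

step 6: A=load:t6 B=compute:t5 [compute-bound]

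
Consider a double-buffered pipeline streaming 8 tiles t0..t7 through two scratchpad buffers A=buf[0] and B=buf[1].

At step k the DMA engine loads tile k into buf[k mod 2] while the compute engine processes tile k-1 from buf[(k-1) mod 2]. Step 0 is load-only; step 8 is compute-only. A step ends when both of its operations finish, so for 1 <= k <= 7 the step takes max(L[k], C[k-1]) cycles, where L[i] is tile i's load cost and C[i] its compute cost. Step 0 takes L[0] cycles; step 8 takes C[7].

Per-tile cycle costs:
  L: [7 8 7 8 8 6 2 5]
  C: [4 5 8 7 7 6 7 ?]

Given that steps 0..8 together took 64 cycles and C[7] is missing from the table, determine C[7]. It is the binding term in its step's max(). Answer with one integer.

C[7] = 6

step 0 | dur = L[0]=7 = 7
step 1 | dur = max(L[1]=8, C[0]=4) = 8
step 2 | dur = max(L[2]=7, C[1]=5) = 7
step 3 | dur = max(L[3]=8, C[2]=8) = 8
step 4 | dur = max(L[4]=8, C[3]=7) = 8
step 5 | dur = max(L[5]=6, C[4]=7) = 7
step 6 | dur = max(L[6]=2, C[5]=6) = 6
step 7 | dur = max(L[7]=5, C[6]=7) = 7
step 8 | dur = C[7]=? = C[7]  (unknown; binding)
sum of known step durations = 58
dur[8] = total - known = 64 - 58 = 6
C[7] is the binding max in step 8, so C[7] = dur[8] = 6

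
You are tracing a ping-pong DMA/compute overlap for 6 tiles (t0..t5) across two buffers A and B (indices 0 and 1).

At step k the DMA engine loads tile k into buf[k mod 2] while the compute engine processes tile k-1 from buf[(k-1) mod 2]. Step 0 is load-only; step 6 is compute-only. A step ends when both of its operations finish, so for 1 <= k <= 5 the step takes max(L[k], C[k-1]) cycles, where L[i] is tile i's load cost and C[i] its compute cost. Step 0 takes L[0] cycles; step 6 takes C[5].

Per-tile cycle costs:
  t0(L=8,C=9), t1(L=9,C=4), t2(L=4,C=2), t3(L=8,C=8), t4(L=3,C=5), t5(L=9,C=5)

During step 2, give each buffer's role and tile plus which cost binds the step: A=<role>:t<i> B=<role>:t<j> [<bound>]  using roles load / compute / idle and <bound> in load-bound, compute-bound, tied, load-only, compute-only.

step 2: A=load:t2 B=compute:t1 [tied]

step 0: L[0]=8 → dur=8, Σ=8 | A=load:t0 B=idle [load-only]
step 1: L[1]=9 C[0]=9 → dur=9, Σ=17 | A=compute:t0 B=load:t1 [tied]
step 2: L[2]=4 C[1]=4 → dur=4, Σ=21 | A=load:t2 B=compute:t1 [tied]
step 3: L[3]=8 C[2]=2 → dur=8, Σ=29 | A=compute:t2 B=load:t3 [load-bound]
step 4: L[4]=3 C[3]=8 → dur=8, Σ=37 | A=load:t4 B=compute:t3 [compute-bound]
step 5: L[5]=9 C[4]=5 → dur=9, Σ=46 | A=compute:t4 B=load:t5 [load-bound]
step 6: C[5]=5 → dur=5, Σ=51 | A=idle B=compute:t5 [compute-only]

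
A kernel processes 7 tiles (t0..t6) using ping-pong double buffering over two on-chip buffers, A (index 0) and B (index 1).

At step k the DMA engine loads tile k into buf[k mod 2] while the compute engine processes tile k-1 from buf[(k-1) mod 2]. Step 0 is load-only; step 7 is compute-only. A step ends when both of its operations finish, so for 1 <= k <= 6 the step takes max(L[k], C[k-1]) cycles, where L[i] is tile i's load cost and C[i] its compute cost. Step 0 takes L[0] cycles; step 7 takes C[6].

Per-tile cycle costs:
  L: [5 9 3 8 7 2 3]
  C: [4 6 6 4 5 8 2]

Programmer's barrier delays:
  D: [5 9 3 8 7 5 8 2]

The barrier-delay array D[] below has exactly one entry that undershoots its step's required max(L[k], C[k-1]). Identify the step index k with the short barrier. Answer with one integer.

k=0 barrier L[0]=5→5c, D[0]=5 ok
k=1 barrier max(L[1]=9,C[0]=4)→9c, D[1]=9 ok
k=2 barrier max(L[2]=3,C[1]=6)→6c, D[2]=3 SHORT
k=3 barrier max(L[3]=8,C[2]=6)→8c, D[3]=8 ok
k=4 barrier max(L[4]=7,C[3]=4)→7c, D[4]=7 ok
k=5 barrier max(L[5]=2,C[4]=5)→5c, D[5]=5 ok
k=6 barrier max(L[6]=3,C[5]=8)→8c, D[6]=8 ok
k=7 barrier C[6]=2→2c, D[7]=2 ok

hazard at step 2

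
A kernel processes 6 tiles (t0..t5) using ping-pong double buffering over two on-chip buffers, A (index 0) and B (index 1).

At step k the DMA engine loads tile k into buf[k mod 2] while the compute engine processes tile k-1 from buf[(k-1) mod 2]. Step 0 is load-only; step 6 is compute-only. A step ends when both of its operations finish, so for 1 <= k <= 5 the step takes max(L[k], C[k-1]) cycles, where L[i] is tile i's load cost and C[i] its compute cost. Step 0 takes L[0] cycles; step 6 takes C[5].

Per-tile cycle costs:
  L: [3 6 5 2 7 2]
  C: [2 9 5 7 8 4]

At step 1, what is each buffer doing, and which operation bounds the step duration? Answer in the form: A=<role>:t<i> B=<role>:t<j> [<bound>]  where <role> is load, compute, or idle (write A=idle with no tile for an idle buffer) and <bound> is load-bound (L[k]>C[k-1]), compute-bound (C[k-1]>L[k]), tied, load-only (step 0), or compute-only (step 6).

  0. 3=3c; end=3; A:t0 B:-
  1. max(6,2)=6c; end=9; A:t0 B:t1
  2. max(5,9)=9c; end=18; A:t2 B:t1
  3. max(2,5)=5c; end=23; A:t2 B:t3
  4. max(7,7)=7c; end=30; A:t4 B:t3
  5. max(2,8)=8c; end=38; A:t4 B:t5
  6. 4=4c; end=42; A:t4 B:t5

step 1: A=compute:t0 B=load:t1 [load-bound]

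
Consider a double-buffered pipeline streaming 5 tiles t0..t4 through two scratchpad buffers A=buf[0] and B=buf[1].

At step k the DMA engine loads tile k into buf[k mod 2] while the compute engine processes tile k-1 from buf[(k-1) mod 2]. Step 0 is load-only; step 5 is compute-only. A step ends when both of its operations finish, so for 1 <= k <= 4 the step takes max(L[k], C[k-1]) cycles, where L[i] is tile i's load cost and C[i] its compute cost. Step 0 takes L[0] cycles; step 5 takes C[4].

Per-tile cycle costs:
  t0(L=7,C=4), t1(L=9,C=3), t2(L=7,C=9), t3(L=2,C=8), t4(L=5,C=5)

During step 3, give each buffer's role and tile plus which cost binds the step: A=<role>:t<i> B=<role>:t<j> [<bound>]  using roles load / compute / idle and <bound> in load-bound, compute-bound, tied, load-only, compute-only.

  0. 7=7c; end=7; A:t0 B:-
  1. max(9,4)=9c; end=16; A:t0 B:t1
  2. max(7,3)=7c; end=23; A:t2 B:t1
  3. max(2,9)=9c; end=32; A:t2 B:t3
  4. max(5,8)=8c; end=40; A:t4 B:t3
  5. 5=5c; end=45; A:t4 B:t3

step 3: A=compute:t2 B=load:t3 [compute-bound]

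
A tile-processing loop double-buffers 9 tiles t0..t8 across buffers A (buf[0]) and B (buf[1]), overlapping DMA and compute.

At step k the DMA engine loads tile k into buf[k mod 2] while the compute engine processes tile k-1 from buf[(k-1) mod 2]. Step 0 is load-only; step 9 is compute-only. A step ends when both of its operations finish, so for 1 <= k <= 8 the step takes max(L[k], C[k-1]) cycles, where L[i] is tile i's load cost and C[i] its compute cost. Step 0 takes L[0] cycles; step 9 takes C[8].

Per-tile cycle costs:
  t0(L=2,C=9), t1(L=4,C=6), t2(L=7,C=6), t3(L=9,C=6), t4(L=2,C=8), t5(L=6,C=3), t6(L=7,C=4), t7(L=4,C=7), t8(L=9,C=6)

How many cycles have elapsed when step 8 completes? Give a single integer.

[0] DMA t0→A (2c) ∥ CU idle ⇒ 2c, clock 2
[1] DMA t1→B (4c) ∥ CU A:t0 (9c) ⇒ 9c, clock 11
[2] DMA t2→A (7c) ∥ CU B:t1 (6c) ⇒ 7c, clock 18
[3] DMA t3→B (9c) ∥ CU A:t2 (6c) ⇒ 9c, clock 27
[4] DMA t4→A (2c) ∥ CU B:t3 (6c) ⇒ 6c, clock 33
[5] DMA t5→B (6c) ∥ CU A:t4 (8c) ⇒ 8c, clock 41
[6] DMA t6→A (7c) ∥ CU B:t5 (3c) ⇒ 7c, clock 48
[7] DMA t7→B (4c) ∥ CU A:t6 (4c) ⇒ 4c, clock 52
[8] DMA t8→A (9c) ∥ CU B:t7 (7c) ⇒ 9c, clock 61
[9] DMA idle ∥ CU A:t8 (6c) ⇒ 6c, clock 67

end_cycle[8] = 61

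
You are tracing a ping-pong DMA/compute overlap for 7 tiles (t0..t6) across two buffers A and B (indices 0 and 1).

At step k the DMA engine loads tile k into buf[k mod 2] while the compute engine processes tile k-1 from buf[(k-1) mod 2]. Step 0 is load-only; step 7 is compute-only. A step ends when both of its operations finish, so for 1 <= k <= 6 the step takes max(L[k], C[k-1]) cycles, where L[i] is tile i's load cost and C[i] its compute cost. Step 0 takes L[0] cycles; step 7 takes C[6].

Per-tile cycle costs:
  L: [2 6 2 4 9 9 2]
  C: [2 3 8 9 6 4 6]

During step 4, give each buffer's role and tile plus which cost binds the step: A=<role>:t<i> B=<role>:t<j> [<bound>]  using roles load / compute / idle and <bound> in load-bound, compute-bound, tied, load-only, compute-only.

[0] DMA t0→A (2c) ∥ CU idle ⇒ 2c, clock 2
[1] DMA t1→B (6c) ∥ CU A:t0 (2c) ⇒ 6c, clock 8
[2] DMA t2→A (2c) ∥ CU B:t1 (3c) ⇒ 3c, clock 11
[3] DMA t3→B (4c) ∥ CU A:t2 (8c) ⇒ 8c, clock 19
[4] DMA t4→A (9c) ∥ CU B:t3 (9c) ⇒ 9c, clock 28
[5] DMA t5→B (9c) ∥ CU A:t4 (6c) ⇒ 9c, clock 37
[6] DMA t6→A (2c) ∥ CU B:t5 (4c) ⇒ 4c, clock 41
[7] DMA idle ∥ CU A:t6 (6c) ⇒ 6c, clock 47

step 4: A=load:t4 B=compute:t3 [tied]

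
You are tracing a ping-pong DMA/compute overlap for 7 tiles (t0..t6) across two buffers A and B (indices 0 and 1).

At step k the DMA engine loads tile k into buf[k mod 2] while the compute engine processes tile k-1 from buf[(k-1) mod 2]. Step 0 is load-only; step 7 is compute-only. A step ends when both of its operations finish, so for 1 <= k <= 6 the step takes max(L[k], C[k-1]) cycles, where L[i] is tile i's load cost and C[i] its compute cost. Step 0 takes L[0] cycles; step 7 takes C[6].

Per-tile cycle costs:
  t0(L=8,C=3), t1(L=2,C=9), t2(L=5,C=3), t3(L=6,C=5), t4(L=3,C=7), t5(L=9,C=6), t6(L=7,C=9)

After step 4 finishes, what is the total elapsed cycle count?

  0. 8=8c; end=8; A:t0 B:-
  1. max(2,3)=3c; end=11; A:t0 B:t1
  2. max(5,9)=9c; end=20; A:t2 B:t1
  3. max(6,3)=6c; end=26; A:t2 B:t3
  4. max(3,5)=5c; end=31; A:t4 B:t3
  5. max(9,7)=9c; end=40; A:t4 B:t5
  6. max(7,6)=7c; end=47; A:t6 B:t5
  7. 9=9c; end=56; A:t6 B:t5

end_cycle[4] = 31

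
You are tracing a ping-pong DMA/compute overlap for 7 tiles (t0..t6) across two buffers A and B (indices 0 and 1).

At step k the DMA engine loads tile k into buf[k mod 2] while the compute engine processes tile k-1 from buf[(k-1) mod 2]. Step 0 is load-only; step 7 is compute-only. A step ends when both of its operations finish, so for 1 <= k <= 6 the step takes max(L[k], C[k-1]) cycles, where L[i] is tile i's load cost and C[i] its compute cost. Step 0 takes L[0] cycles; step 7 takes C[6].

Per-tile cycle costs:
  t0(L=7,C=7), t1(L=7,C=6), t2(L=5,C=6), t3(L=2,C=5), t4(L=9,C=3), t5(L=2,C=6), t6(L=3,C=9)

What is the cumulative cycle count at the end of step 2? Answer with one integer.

  0. 7=7c; end=7; A:t0 B:-
  1. max(7,7)=7c; end=14; A:t0 B:t1
  2. max(5,6)=6c; end=20; A:t2 B:t1
  3. max(2,6)=6c; end=26; A:t2 B:t3
  4. max(9,5)=9c; end=35; A:t4 B:t3
  5. max(2,3)=3c; end=38; A:t4 B:t5
  6. max(3,6)=6c; end=44; A:t6 B:t5
  7. 9=9c; end=53; A:t6 B:t5

end_cycle[2] = 20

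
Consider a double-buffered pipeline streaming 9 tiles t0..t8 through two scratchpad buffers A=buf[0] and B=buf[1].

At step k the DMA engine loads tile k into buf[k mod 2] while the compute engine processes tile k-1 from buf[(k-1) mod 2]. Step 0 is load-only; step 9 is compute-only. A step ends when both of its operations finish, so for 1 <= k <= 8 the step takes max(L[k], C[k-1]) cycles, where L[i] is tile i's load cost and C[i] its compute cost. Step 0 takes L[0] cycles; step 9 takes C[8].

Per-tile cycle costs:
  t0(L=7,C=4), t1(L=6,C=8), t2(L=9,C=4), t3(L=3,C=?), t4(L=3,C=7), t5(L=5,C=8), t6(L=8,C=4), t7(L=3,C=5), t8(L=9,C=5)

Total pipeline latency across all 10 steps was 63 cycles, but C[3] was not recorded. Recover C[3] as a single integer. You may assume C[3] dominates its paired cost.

step 0 | dur = L[0]=7 = 7
step 1 | dur = max(L[1]=6, C[0]=4) = 6
step 2 | dur = max(L[2]=9, C[1]=8) = 9
step 3 | dur = max(L[3]=3, C[2]=4) = 4
step 4 | dur = max(L[4]=3, C[3]=?) = C[3]  (unknown; binding)
step 5 | dur = max(L[5]=5, C[4]=7) = 7
step 6 | dur = max(L[6]=8, C[5]=8) = 8
step 7 | dur = max(L[7]=3, C[6]=4) = 4
step 8 | dur = max(L[8]=9, C[7]=5) = 9
step 9 | dur = C[8]=5 = 5
sum of known step durations = 59
dur[4] = total - known = 63 - 59 = 4
C[3] is the binding max in step 4, so C[3] = dur[4] = 4

C[3] = 4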